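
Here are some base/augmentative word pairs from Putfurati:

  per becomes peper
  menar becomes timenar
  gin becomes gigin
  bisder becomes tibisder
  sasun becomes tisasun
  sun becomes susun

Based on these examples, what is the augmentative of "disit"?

tidisit

sasun and sun both end in -n yet inflect differently (tisasun, susun), so the final letter is not what conditions the rule; the number of vowels is.
"disit" has 2 vowels. The stems with 2 vowels (bisder → tibisder, sasun → tisasun, menar → timenar) add the prefix ti-.
So disit → tidisit.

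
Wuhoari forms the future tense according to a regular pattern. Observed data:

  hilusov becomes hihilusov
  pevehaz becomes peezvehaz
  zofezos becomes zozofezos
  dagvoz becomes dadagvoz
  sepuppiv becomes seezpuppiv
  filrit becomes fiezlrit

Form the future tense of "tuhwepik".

dagvoz and pevehaz both end in -z yet inflect differently (dadagvoz, peezvehaz), so the final letter is not what conditions the rule; the last vowel is.
"tuhwepik" has last vowel 'i'. The stems whose last vowel is 'i' (filrit → fiezlrit, sepuppiv → seezpuppiv) insert -ez- after the first vowel.
So tuhwepik → tuezhwepik.

tuezhwepik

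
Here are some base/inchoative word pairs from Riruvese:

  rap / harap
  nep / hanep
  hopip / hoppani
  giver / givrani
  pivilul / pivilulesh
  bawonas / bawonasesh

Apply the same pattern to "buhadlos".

buhadlosesh

"buhadlos" has 3 vowels. The stems with 3 vowels (pivilul → pivilulesh, bawonas → bawonasesh) add -esh.
The other patterns: stems with 1 vowel add the prefix ha-; stems with 2 vowels delete the last vowel and add -ani.
So buhadlos → buhadlosesh.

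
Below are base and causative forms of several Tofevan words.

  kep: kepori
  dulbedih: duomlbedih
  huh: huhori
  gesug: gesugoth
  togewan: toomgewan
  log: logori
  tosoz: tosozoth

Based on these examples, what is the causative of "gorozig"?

"gorozig" has 3 vowels. The stems with 3 vowels (dulbedih → duomlbedih, togewan → toomgewan) insert -om- after the first vowel.
The other patterns: stems with 1 vowel add -ori; stems with 2 vowels add -oth.
So gorozig → goomrozig.

goomrozig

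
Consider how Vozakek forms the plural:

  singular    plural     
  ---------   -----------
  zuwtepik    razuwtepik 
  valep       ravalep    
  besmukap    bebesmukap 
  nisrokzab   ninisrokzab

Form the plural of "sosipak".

valep and besmukap both end in -p yet inflect differently (ravalep, bebesmukap), so the final letter is not what conditions the rule; the last vowel is.
"sosipak" has last vowel 'a'. The stems whose last vowel is 'a' (nisrokzab → ninisrokzab, besmukap → bebesmukap) repeat the first consonant+vowel as a prefix.
So sosipak → sososipak.

sososipak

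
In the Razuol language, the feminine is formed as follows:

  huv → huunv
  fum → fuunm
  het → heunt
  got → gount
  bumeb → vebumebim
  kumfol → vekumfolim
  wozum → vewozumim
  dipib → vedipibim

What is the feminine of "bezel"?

fum and wozum both end in -m yet inflect differently (fuunm, vewozumim), so the final letter is not what conditions the rule; the number of vowels is.
"bezel" has 2 vowels. The stems with 2 vowels (bumeb → vebumebim, kumfol → vekumfolim, wozum → vewozumim) add ve- … -im around the stem.
The other pattern: stems with 1 vowel insert -un- after the first vowel.
So bezel → vebezelim.

vebezelim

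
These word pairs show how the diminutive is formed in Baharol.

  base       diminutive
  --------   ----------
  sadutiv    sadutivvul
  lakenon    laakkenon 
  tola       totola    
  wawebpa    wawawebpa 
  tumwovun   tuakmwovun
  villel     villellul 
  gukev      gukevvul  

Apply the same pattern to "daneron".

daakneron

tola and tumwovun both begin with t- yet inflect differently (totola, tuakmwovun), so the first letter is not what conditions the rule; the final letter is.
"daneron" ends in -n. The stems ending in -n (tumwovun → tuakmwovun, lakenon → laakkenon) insert -ak- after the first vowel.
The other patterns: stems ending in -a repeat the first consonant+vowel as a prefix; stems ending in -l or -v double the final consonant and add -ul.
So daneron → daakneron.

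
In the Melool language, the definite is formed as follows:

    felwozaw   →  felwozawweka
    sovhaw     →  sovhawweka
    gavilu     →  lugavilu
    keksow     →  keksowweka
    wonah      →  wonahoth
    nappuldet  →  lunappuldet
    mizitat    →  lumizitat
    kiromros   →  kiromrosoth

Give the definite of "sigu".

wonah and felwozaw both have last vowel 'a' yet inflect differently (wonahoth, felwozawweka), so the last vowel is not what conditions the rule; the final letter is.
"sigu" ends in -u. The one such stem in the data (gavilu → lugavilu) adds the prefix lu-, so the same rule applies.
The other patterns: stems ending in -h or -s add -oth; stems ending in -w double the final consonant and add -eka.
So sigu → lusigu.

lusigu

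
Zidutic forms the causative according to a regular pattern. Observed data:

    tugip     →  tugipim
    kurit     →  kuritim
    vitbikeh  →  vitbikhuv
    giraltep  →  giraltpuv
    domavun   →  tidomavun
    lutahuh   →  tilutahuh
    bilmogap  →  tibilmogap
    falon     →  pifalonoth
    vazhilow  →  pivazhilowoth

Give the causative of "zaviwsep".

zaviwspuv

tugip and giraltep both end in -p yet inflect differently (tugipim, giraltpuv), so the final letter is not what conditions the rule; the last vowel is.
"zaviwsep" has last vowel 'e'. The stems whose last vowel is 'e' (vitbikeh → vitbikhuv, giraltep → giraltpuv) delete the last vowel and add -uv.
So zaviwsep → zaviwspuv.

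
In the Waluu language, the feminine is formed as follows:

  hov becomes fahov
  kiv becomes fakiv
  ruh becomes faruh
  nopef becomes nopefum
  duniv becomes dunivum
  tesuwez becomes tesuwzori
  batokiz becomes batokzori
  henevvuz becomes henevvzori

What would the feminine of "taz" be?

"taz" has 1 vowel. The stems with 1 vowel (hov → fahov, kiv → fakiv, ruh → faruh) add the prefix fa-.
So taz → fataz.

fataz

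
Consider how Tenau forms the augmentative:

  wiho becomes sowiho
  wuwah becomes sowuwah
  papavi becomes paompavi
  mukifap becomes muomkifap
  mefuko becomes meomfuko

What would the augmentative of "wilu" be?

sowilu

"wilu" begins with w-. The stems beginning with w- (wuwah → sowuwah, wiho → sowiho) add the prefix so-.
The other pattern: stems beginning with m- or p- insert -om- after the first vowel.
So wilu → sowilu.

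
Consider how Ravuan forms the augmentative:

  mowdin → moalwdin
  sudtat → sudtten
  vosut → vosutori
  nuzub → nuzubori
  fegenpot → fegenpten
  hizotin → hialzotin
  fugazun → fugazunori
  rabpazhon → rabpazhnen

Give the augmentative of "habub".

mowdin and fugazun both end in -n yet inflect differently (moalwdin, fugazunori), so the final letter is not what conditions the rule; the last vowel is.
"habub" has last vowel 'u'. The stems whose last vowel is 'u' (vosut → vosutori, nuzub → nuzubori, fugazun → fugazunori) add -ori.
The other patterns: stems whose last vowel is 'i' insert -al- after the first vowel; stems whose last vowel is 'a' or 'o' delete the last vowel and add -en.
So habub → habubori.

habubori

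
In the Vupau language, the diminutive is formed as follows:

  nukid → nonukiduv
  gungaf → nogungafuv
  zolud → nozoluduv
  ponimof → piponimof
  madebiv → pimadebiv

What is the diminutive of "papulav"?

"papulav" has 3 vowels. The stems with 3 vowels (madebiv → pimadebiv, ponimof → piponimof) add the prefix pi-.
So papulav → pipapulav.

pipapulav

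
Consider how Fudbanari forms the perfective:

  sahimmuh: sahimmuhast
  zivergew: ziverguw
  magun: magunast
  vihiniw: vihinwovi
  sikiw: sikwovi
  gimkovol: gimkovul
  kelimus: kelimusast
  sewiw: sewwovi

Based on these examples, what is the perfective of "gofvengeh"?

gofvenguh

sikiw and zivergew both end in -w yet inflect differently (sikwovi, ziverguw), so the final letter is not what conditions the rule; the last vowel is.
"gofvengeh" has last vowel 'e'. The one such stem in the data (zivergew → ziverguw) changes the last vowel to 'u' (as does gimkovol), so the same rule applies.
So gofvengeh → gofvenguh.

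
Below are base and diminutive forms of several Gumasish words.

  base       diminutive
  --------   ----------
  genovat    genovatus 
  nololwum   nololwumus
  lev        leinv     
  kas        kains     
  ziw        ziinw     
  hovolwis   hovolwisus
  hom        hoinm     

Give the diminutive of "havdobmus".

havdobmusus

kas and hovolwis both end in -s yet inflect differently (kains, hovolwisus), so the final letter is not what conditions the rule; the number of vowels is.
"havdobmus" has 3 vowels. The stems with 3 vowels (hovolwis → hovolwisus, nololwum → nololwumus, genovat → genovatus) add -us.
So havdobmus → havdobmusus.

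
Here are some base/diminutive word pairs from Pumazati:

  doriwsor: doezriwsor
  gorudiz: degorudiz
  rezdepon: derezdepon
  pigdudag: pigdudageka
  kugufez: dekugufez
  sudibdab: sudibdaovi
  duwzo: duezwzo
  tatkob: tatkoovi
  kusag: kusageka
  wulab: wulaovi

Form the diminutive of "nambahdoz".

denambahdoz

kusag and sudibdab both have last vowel 'a' yet inflect differently (kusageka, sudibdaovi), so the last vowel is not what conditions the rule; the final letter is.
"nambahdoz" ends in -z. The stems ending in -z (gorudiz → degorudiz, kugufez → dekugufez) add the prefix de-.
The other patterns: stems ending in -g add -eka; stems ending in -b drop the final letter and add -ovi; stems ending in -o or -r insert -ez- after the first vowel.
So nambahdoz → denambahdoz.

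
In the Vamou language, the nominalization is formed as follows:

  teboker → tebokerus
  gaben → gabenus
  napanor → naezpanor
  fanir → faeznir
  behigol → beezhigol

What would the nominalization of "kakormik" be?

"kakormik" has last vowel 'i'. The one such stem in the data (fanir → faeznir) inserts -ez- after the first vowel (as do napanor, behigol), so the same rule applies.
The other pattern: stems whose last vowel is 'e' add -us.
So kakormik → kaezkormik.

kaezkormik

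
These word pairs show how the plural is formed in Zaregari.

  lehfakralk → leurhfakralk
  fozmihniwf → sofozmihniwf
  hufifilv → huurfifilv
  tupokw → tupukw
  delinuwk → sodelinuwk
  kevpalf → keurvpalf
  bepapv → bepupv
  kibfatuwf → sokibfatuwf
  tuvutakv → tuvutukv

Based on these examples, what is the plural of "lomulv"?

delinuwk and lehfakralk both end in -k yet inflect differently (sodelinuwk, leurhfakralk), so the final letter is not what conditions the rule; the second-to-last letter is.
"lomulv" has second-to-last letter 'l'. The stems whose second-to-last letter is 'l' (lehfakralk → leurhfakralk, hufifilv → huurfifilv, kevpalf → keurvpalf) insert -ur- after the first vowel.
The other patterns: stems whose second-to-last letter is 'w' add the prefix so-; stems whose second-to-last letter is 'k' or 'p' change the last vowel to 'u'.
So lomulv → lourmulv.

lourmulv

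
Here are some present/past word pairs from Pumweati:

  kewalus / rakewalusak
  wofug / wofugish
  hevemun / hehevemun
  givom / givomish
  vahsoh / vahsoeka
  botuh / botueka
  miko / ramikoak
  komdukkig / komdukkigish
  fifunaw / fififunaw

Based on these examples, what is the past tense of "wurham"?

vahsoh and miko both have last vowel 'o' yet inflect differently (vahsoeka, ramikoak), so the last vowel is not what conditions the rule; the final letter is.
"wurham" ends in -m. The one such stem in the data (givom → givomish) adds -ish, so the same rule applies.
The other patterns: stems ending in -h drop the final letter and add -eka; stems ending in -o or -s add ra- … -ak around the stem; stems ending in -n or -w repeat the first consonant+vowel as a prefix.
So wurham → wurhamish.

wurhamish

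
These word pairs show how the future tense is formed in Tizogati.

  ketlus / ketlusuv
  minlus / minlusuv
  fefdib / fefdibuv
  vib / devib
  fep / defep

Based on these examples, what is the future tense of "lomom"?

fefdib and vib both end in -b yet inflect differently (fefdibuv, devib), so the final letter is not what conditions the rule; the number of vowels is.
"lomom" has 2 vowels. The stems with 2 vowels (fefdib → fefdibuv, minlus → minlusuv, ketlus → ketlusuv) add -uv.
So lomom → lomomuv.

lomomuv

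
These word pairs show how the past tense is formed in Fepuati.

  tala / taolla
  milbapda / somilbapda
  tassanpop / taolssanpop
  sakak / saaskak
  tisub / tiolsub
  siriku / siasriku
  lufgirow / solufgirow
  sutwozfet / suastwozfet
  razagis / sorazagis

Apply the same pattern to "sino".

"sino" begins with s-. The stems beginning with s- (sakak → saaskak, sutwozfet → suastwozfet, siriku → siasriku) insert -as- after the first vowel.
So sino → siasno.

siasno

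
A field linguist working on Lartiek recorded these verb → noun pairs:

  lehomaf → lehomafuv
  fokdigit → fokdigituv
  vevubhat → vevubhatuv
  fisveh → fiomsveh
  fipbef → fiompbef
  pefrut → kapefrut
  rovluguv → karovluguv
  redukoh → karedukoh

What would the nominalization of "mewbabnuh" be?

kamewbabnuh

"mewbabnuh" has last vowel 'u'. The stems whose last vowel is 'u' (pefrut → kapefrut, rovluguv → karovluguv) add the prefix ka-.
So mewbabnuh → kamewbabnuh.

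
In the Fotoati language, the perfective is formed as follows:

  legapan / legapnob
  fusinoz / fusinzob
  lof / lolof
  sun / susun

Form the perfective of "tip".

legapan and sun both end in -n yet inflect differently (legapnob, susun), so the final letter is not what conditions the rule; the number of vowels is.
"tip" has 1 vowel. The stems with 1 vowel (lof → lolof, sun → susun) repeat the first consonant+vowel as a prefix.
The other pattern: stems with 3 vowels delete the last vowel and add -ob.
So tip → titip.

titip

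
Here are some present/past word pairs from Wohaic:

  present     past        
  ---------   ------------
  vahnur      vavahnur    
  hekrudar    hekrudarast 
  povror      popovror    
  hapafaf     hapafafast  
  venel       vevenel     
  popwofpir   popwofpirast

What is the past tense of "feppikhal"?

feppikhalast

povror and popwofpir both end in -r yet inflect differently (popovror, popwofpirast), so the final letter is not what conditions the rule; the number of vowels is.
"feppikhal" has 3 vowels. The stems with 3 vowels (popwofpir → popwofpirast, hapafaf → hapafafast, hekrudar → hekrudarast) add -ast.
So feppikhal → feppikhalast.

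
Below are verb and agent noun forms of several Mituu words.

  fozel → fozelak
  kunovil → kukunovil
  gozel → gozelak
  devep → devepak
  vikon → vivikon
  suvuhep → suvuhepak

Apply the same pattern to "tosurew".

"tosurew" has last vowel 'e'. The stems whose last vowel is 'e' (gozel → gozelak, fozel → fozelak, devep → devepak) add -ak.
The other pattern: stems whose last vowel is 'i' or 'o' repeat the first consonant+vowel as a prefix.
So tosurew → tosurewak.

tosurewak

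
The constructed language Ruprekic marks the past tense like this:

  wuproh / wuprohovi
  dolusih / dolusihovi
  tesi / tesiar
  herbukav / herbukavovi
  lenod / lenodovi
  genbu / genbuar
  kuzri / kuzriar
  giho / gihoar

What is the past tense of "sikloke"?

siklokear

dolusih and kuzri both have last vowel 'i' yet inflect differently (dolusihovi, kuzriar), so the last vowel is not what conditions the rule; whether the stem ends in a vowel or a consonant is.
"sikloke" ends in a vowel. The stems ending in a vowel (kuzri → kuzriar, tesi → tesiar, genbu → genbuar) add -ar.
The other pattern: stems ending in a consonant add -ovi.
So sikloke → siklokear.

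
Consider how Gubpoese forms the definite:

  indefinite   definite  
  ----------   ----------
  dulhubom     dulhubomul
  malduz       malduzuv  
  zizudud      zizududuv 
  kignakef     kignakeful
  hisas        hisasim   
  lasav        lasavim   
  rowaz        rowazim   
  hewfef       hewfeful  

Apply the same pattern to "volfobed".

malduz and rowaz both end in -z yet inflect differently (malduzuv, rowazim), so the final letter is not what conditions the rule; the last vowel is.
"volfobed" has last vowel 'e'. The stems whose last vowel is 'e' (kignakef → kignakeful, hewfef → hewfeful) add -ul.
The other patterns: stems whose last vowel is 'u' add -uv; stems whose last vowel is 'a' add -im.
So volfobed → volfobedul.

volfobedul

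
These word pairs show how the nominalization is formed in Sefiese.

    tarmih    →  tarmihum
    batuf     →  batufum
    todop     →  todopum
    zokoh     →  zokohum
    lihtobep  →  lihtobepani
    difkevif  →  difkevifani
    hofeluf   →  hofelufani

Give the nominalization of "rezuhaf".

todop and lihtobep both end in -p yet inflect differently (todopum, lihtobepani), so the final letter is not what conditions the rule; the number of vowels is.
"rezuhaf" has 3 vowels. The stems with 3 vowels (lihtobep → lihtobepani, difkevif → difkevifani, hofeluf → hofelufani) add -ani.
The other pattern: stems with 2 vowels add -um.
So rezuhaf → rezuhafani.

rezuhafani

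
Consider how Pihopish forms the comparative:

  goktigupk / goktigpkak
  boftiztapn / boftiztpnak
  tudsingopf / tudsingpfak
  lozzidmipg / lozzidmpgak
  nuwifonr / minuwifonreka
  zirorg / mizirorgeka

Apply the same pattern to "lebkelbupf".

lozzidmipg and zirorg both end in -g yet inflect differently (lozzidmpgak, mizirorgeka), so the final letter is not what conditions the rule; the second-to-last letter is.
"lebkelbupf" has second-to-last letter 'p'. The stems whose second-to-last letter is 'p' (goktigupk → goktigpkak, boftiztapn → boftiztpnak, tudsingopf → tudsingpfak) delete the last vowel and add -ak.
The other pattern: stems whose second-to-last letter is 'n' or 'r' add mi- … -eka around the stem.
So lebkelbupf → lebkelbpfak.

lebkelbpfak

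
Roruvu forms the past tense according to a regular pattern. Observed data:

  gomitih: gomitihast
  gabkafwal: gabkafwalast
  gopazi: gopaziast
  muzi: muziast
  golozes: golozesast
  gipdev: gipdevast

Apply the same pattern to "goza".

Every pair shown (gomitih → gomitihast, gabkafwal → gabkafwalast, gopazi → gopaziast, …) follows the same rule: add -ast.
So goza → gozaast.

gozaast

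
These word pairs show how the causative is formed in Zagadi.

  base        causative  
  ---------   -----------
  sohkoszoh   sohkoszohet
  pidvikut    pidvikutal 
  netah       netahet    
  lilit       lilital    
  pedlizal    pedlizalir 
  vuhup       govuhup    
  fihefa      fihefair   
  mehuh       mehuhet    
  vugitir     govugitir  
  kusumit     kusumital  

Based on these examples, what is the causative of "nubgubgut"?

pidvikut and mehuh both have last vowel 'u' yet inflect differently (pidvikutal, mehuhet), so the last vowel is not what conditions the rule; the final letter is.
"nubgubgut" ends in -t. The stems ending in -t (pidvikut → pidvikutal, lilit → lilital, kusumit → kusumital) add -al.
So nubgubgut → nubgubgutal.

nubgubgutal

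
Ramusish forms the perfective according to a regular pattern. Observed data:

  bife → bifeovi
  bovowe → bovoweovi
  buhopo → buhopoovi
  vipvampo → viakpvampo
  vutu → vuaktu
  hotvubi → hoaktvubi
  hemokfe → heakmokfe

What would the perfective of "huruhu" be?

huakruhu

buhopo and vipvampo both end in -o yet inflect differently (buhopoovi, viakpvampo), so the final letter is not what conditions the rule; the first letter is.
"huruhu" begins with h-. The stems beginning with h- (hotvubi → hoaktvubi, hemokfe → heakmokfe) insert -ak- after the first vowel.
So huruhu → huakruhu.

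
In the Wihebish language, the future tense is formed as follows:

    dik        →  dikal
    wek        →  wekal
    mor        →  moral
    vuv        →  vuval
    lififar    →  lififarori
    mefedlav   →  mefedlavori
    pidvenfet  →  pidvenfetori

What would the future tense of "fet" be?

"fet" has 1 vowel. The stems with 1 vowel (dik → dikal, wek → wekal, mor → moral) add -al.
The other pattern: stems with 3 vowels add -ori.
So fet → fetal.

fetal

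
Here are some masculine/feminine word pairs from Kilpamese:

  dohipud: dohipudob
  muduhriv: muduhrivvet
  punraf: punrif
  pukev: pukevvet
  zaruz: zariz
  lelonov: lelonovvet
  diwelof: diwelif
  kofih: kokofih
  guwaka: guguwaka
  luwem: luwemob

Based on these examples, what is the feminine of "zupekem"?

kofih and muduhriv both have last vowel 'i' yet inflect differently (kokofih, muduhrivvet), so the last vowel is not what conditions the rule; the final letter is.
"zupekem" ends in -m. The one such stem in the data (luwem → luwemob) adds -ob, so the same rule applies.
The other patterns: stems ending in -a or -h repeat the first consonant+vowel as a prefix; stems ending in -v double the final consonant and add -et; stems ending in -f or -z change the last vowel to 'i'.
So zupekem → zupekemob.

zupekemob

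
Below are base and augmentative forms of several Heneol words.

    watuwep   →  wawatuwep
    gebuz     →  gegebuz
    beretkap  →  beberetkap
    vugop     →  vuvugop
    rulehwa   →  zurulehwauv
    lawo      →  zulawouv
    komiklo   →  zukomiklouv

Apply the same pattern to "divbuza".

beretkap and rulehwa both have last vowel 'a' yet inflect differently (beberetkap, zurulehwauv), so the last vowel is not what conditions the rule; whether the stem ends in a vowel or a consonant is.
"divbuza" ends in a vowel. The stems ending in a vowel (rulehwa → zurulehwauv, lawo → zulawouv, komiklo → zukomiklouv) add zu- … -uv around the stem.
So divbuza → zudivbuzauv.

zudivbuzauv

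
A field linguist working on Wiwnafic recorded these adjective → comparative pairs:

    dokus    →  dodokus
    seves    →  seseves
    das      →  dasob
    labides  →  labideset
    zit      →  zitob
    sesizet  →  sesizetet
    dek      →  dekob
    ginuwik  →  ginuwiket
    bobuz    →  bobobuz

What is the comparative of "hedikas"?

"hedikas" has 3 vowels. The stems with 3 vowels (sesizet → sesizetet, labides → labideset, ginuwik → ginuwiket) add -et.
The other patterns: stems with 1 vowel add -ob; stems with 2 vowels repeat the first consonant+vowel as a prefix.
So hedikas → hedikaset.

hedikaset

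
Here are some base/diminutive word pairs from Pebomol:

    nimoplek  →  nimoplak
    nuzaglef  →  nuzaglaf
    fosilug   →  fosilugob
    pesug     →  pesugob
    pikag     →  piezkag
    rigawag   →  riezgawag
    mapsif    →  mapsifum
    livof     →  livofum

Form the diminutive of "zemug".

fosilug and pikag both end in -g yet inflect differently (fosilugob, piezkag), so the final letter is not what conditions the rule; the last vowel is.
"zemug" has last vowel 'u'. The stems whose last vowel is 'u' (fosilug → fosilugob, pesug → pesugob) add -ob.
So zemug → zemugob.

zemugob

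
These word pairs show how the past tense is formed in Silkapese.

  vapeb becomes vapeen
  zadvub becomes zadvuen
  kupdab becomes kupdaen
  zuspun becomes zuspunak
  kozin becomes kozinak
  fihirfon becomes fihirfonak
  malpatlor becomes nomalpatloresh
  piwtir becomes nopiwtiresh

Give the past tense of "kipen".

zadvub and zuspun both have last vowel 'u' yet inflect differently (zadvuen, zuspunak), so the last vowel is not what conditions the rule; the final letter is.
"kipen" ends in -n. The stems ending in -n (zuspun → zuspunak, kozin → kozinak, fihirfon → fihirfonak) add -ak.
The other patterns: stems ending in -b drop the final letter and add -en; stems ending in -r add no- … -esh around the stem.
So kipen → kipenak.

kipenak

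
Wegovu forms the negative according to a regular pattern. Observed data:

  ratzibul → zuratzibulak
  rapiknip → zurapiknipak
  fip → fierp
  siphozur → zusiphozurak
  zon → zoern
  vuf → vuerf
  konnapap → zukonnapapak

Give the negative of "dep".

deerp

konnapap and fip both end in -p yet inflect differently (zukonnapapak, fierp), so the final letter is not what conditions the rule; the number of vowels is.
"dep" has 1 vowel. The stems with 1 vowel (fip → fierp, zon → zoern, vuf → vuerf) insert -er- after the first vowel.
So dep → deerp.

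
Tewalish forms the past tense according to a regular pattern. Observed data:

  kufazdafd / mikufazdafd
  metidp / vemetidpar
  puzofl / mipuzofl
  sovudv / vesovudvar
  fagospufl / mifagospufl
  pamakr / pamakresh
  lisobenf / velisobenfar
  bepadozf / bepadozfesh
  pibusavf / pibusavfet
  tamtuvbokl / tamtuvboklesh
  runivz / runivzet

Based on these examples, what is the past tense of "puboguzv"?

puboguzvesh

pibusavf and lisobenf both end in -f yet inflect differently (pibusavfet, velisobenfar), so the final letter is not what conditions the rule; the second-to-last letter is.
"puboguzv" has second-to-last letter 'z'. The one such stem in the data (bepadozf → bepadozfesh) adds -esh, so the same rule applies.
So puboguzv → puboguzvesh.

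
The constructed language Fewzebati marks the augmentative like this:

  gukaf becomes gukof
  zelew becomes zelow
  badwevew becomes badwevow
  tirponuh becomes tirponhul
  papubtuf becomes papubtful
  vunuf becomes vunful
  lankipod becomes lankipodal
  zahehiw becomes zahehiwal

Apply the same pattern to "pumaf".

pumof

gukaf and papubtuf both end in -f yet inflect differently (gukof, papubtful), so the final letter is not what conditions the rule; the last vowel is.
"pumaf" has last vowel 'a'. The one such stem in the data (gukaf → gukof) changes the last vowel to 'o' (as do zelew, badwevew), so the same rule applies.
The other patterns: stems whose last vowel is 'u' delete the last vowel and add -ul; stems whose last vowel is 'i' or 'o' add -al.
So pumaf → pumof.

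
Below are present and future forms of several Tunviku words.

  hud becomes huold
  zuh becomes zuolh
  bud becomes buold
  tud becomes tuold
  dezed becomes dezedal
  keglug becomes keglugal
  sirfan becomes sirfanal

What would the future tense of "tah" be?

taolh

hud and dezed both end in -d yet inflect differently (huold, dezedal), so the final letter is not what conditions the rule; the number of vowels is.
"tah" has 1 vowel. The stems with 1 vowel (hud → huold, zuh → zuolh, bud → buold) insert -ol- after the first vowel.
So tah → taolh.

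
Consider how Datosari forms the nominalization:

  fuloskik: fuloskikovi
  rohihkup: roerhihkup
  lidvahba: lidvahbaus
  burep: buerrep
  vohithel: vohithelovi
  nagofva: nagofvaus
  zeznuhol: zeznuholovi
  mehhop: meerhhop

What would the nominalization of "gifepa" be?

gifepaus

"gifepa" ends in -a. The stems ending in -a (lidvahba → lidvahbaus, nagofva → nagofvaus) add -us.
The other patterns: stems ending in -p insert -er- after the first vowel; stems ending in -k or -l add -ovi.
So gifepa → gifepaus.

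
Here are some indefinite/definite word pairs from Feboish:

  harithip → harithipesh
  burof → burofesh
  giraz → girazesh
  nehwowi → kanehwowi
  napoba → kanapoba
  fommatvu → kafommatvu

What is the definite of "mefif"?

"mefif" ends in a consonant. The stems ending in a consonant (harithip → harithipesh, burof → burofesh, giraz → girazesh) add -esh.
So mefif → mefifesh.

mefifesh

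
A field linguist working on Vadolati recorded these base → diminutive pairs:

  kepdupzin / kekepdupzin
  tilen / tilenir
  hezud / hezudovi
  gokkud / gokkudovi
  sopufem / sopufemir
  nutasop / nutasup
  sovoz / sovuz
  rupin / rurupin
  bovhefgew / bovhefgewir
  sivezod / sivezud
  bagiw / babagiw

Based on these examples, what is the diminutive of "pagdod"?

"pagdod" has last vowel 'o'. The stems whose last vowel is 'o' (sovoz → sovuz, nutasop → nutasup, sivezod → sivezud) change the last vowel to 'u'.
The other patterns: stems whose last vowel is 'u' add -ovi; stems whose last vowel is 'e' add -ir; stems whose last vowel is 'i' repeat the first consonant+vowel as a prefix.
So pagdod → pagdud.

pagdud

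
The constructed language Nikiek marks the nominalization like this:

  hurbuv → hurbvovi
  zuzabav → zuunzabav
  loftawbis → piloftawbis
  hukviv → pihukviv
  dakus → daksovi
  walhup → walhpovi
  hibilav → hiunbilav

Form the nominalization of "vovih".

pivovih

hibilav and hurbuv both end in -v yet inflect differently (hiunbilav, hurbvovi), so the final letter is not what conditions the rule; the last vowel is.
"vovih" has last vowel 'i'. The stems whose last vowel is 'i' (loftawbis → piloftawbis, hukviv → pihukviv) add the prefix pi-.
So vovih → pivovih.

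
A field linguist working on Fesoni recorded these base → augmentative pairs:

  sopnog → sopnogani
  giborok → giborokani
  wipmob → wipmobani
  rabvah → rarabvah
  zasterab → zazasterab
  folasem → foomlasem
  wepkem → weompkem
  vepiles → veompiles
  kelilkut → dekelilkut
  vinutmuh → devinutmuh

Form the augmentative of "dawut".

dedawut

"dawut" has last vowel 'u'. The stems whose last vowel is 'u' (kelilkut → dekelilkut, vinutmuh → devinutmuh) add the prefix de-.
The other patterns: stems whose last vowel is 'o' add -ani; stems whose last vowel is 'a' repeat the first consonant+vowel as a prefix; stems whose last vowel is 'e' insert -om- after the first vowel.
So dawut → dedawut.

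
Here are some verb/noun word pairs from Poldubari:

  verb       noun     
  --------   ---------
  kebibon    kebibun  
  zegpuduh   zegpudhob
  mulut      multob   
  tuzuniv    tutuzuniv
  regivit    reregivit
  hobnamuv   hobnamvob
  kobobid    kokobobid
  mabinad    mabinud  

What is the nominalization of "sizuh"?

sizhob

hobnamuv and tuzuniv both end in -v yet inflect differently (hobnamvob, tutuzuniv), so the final letter is not what conditions the rule; the last vowel is.
"sizuh" has last vowel 'u'. The stems whose last vowel is 'u' (mulut → multob, zegpuduh → zegpudhob, hobnamuv → hobnamvob) delete the last vowel and add -ob.
The other patterns: stems whose last vowel is 'i' repeat the first consonant+vowel as a prefix; stems whose last vowel is 'a' or 'o' change the last vowel to 'u'.
So sizuh → sizhob.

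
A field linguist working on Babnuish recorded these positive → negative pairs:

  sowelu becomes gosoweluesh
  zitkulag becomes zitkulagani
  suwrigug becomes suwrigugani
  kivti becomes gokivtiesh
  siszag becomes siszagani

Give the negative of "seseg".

sesegani

suwrigug and sowelu both have last vowel 'u' yet inflect differently (suwrigugani, gosoweluesh), so the last vowel is not what conditions the rule; the final letter is.
"seseg" ends in -g. The stems ending in -g (suwrigug → suwrigugani, siszag → siszagani, zitkulag → zitkulagani) add -ani.
So seseg → sesegani.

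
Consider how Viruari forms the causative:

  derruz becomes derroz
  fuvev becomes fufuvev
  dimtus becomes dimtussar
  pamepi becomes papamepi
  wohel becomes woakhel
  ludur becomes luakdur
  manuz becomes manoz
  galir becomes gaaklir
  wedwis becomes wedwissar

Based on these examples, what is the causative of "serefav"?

seserefav

dimtus and derruz both have last vowel 'u' yet inflect differently (dimtussar, derroz), so the last vowel is not what conditions the rule; the final letter is.
"serefav" ends in -v. The one such stem in the data (fuvev → fufuvev) repeats the first consonant+vowel as a prefix (as does pamepi), so the same rule applies.
So serefav → seserefav.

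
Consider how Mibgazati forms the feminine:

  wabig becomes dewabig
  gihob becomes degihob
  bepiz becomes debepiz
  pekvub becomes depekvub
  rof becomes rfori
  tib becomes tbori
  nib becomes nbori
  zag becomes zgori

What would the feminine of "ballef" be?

deballef

gihob and tib both end in -b yet inflect differently (degihob, tbori), so the final letter is not what conditions the rule; the number of vowels is.
"ballef" has 2 vowels. The stems with 2 vowels (wabig → dewabig, gihob → degihob, bepiz → debepiz) add the prefix de-.
The other pattern: stems with 1 vowel delete the last vowel and add -ori.
So ballef → deballef.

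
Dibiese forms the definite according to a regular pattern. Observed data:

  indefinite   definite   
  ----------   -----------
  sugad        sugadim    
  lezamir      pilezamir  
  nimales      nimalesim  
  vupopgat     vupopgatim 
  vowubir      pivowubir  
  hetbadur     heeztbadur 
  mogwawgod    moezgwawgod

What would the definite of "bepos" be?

beezpos

"bepos" has last vowel 'o'. The one such stem in the data (mogwawgod → moezgwawgod) inserts -ez- after the first vowel (as does hetbadur), so the same rule applies.
The other patterns: stems whose last vowel is 'i' add the prefix pi-; stems whose last vowel is 'a' or 'e' add -im.
So bepos → beezpos.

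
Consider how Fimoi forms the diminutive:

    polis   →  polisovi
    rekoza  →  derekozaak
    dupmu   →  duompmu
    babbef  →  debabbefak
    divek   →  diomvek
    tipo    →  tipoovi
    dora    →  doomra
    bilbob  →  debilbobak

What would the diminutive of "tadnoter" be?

dora and rekoza both end in -a yet inflect differently (doomra, derekozaak), so the final letter is not what conditions the rule; the first letter is.
"tadnoter" begins with t-. The one such stem in the data (tipo → tipoovi) adds -ovi, so the same rule applies.
So tadnoter → tadnoterovi.

tadnoterovi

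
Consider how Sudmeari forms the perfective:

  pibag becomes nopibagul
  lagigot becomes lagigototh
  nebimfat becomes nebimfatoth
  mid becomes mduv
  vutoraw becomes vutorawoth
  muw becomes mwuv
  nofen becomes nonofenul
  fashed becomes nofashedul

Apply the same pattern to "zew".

mid and fashed both end in -d yet inflect differently (mduv, nofashedul), so the final letter is not what conditions the rule; the number of vowels is.
"zew" has 1 vowel. The stems with 1 vowel (muw → mwuv, mid → mduv) delete the last vowel and add -uv.
So zew → zwuv.

zwuv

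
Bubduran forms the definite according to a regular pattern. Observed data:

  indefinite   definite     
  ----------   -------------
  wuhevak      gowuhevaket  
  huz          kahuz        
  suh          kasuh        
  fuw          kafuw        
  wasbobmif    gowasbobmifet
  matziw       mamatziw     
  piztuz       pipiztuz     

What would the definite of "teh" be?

kateh

huz and piztuz both end in -z yet inflect differently (kahuz, pipiztuz), so the final letter is not what conditions the rule; the number of vowels is.
"teh" has 1 vowel. The stems with 1 vowel (suh → kasuh, huz → kahuz, fuw → kafuw) add the prefix ka-.
The other patterns: stems with 2 vowels repeat the first consonant+vowel as a prefix; stems with 3 vowels add go- … -et around the stem.
So teh → kateh.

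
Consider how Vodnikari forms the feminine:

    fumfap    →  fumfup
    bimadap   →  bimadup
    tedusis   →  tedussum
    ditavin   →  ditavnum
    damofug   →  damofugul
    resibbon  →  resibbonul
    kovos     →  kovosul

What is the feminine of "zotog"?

zotogul

ditavin and resibbon both end in -n yet inflect differently (ditavnum, resibbonul), so the final letter is not what conditions the rule; the last vowel is.
"zotog" has last vowel 'o'. The stems whose last vowel is 'o' (resibbon → resibbonul, kovos → kovosul) add -ul.
So zotog → zotogul.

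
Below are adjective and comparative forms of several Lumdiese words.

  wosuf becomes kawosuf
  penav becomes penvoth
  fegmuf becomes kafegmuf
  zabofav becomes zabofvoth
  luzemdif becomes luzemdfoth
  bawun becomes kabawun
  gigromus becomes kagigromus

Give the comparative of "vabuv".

"vabuv" has last vowel 'u'. The stems whose last vowel is 'u' (bawun → kabawun, fegmuf → kafegmuf, gigromus → kagigromus) add the prefix ka-.
The other pattern: stems whose last vowel is 'a' or 'i' delete the last vowel and add -oth.
So vabuv → kavabuv.

kavabuv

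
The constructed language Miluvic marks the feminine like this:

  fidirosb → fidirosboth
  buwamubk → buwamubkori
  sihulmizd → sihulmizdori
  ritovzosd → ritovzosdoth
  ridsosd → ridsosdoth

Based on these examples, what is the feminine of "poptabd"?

ritovzosd and sihulmizd both end in -d yet inflect differently (ritovzosdoth, sihulmizdori), so the final letter is not what conditions the rule; the second-to-last letter is.
"poptabd" has second-to-last letter 'b'. The one such stem in the data (buwamubk → buwamubkori) adds -ori, so the same rule applies.
The other pattern: stems whose second-to-last letter is 's' add -oth.
So poptabd → poptabdori.

poptabdori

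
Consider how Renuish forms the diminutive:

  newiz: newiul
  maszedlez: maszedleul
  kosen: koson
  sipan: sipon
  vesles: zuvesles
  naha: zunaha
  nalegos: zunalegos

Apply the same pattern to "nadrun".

nadron

maszedlez and kosen both have last vowel 'e' yet inflect differently (maszedleul, koson), so the last vowel is not what conditions the rule; the final letter is.
"nadrun" ends in -n. The stems ending in -n (kosen → koson, sipan → sipon) change the last vowel to 'o'.
So nadrun → nadron.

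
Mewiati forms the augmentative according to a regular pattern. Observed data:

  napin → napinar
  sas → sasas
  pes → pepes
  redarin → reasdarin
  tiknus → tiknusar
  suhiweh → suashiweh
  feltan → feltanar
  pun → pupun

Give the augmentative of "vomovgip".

"vomovgip" has 3 vowels. The stems with 3 vowels (redarin → reasdarin, suhiweh → suashiweh) insert -as- after the first vowel.
The other patterns: stems with 1 vowel repeat the first consonant+vowel as a prefix; stems with 2 vowels add -ar.
So vomovgip → voasmovgip.

voasmovgip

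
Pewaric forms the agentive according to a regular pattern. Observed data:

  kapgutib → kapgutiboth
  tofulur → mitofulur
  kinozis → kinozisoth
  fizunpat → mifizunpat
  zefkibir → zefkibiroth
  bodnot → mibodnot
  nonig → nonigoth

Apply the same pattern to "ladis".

ladisoth

zefkibir and tofulur both end in -r yet inflect differently (zefkibiroth, mitofulur), so the final letter is not what conditions the rule; the last vowel is.
"ladis" has last vowel 'i'. The stems whose last vowel is 'i' (kapgutib → kapgutiboth, nonig → nonigoth, kinozis → kinozisoth) add -oth.
The other pattern: stems whose last vowel is 'a', 'o' or 'u' add the prefix mi-.
So ladis → ladisoth.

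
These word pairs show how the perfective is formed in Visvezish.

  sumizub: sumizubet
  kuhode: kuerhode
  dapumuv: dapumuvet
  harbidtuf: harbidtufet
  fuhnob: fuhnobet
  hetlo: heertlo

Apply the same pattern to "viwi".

vierwi

"viwi" ends in a vowel. The stems ending in a vowel (hetlo → heertlo, kuhode → kuerhode) insert -er- after the first vowel.
The other pattern: stems ending in a consonant add -et.
So viwi → vierwi.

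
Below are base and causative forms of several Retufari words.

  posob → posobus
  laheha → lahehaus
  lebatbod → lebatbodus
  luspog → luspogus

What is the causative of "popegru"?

popegruus

Every pair shown (posob → posobus, laheha → lahehaus, lebatbod → lebatbodus, …) follows the same rule: add -us.
So popegru → popegruus.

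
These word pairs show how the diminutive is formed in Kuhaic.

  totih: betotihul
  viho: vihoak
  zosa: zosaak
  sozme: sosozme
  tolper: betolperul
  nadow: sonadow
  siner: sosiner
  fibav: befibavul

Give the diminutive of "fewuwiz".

"fewuwiz" begins with f-. The one such stem in the data (fibav → befibavul) adds be- … -ul around the stem, so the same rule applies.
The other patterns: stems beginning with v- or z- add -ak; stems beginning with n- or s- add the prefix so-.
So fewuwiz → befewuwizul.

befewuwizul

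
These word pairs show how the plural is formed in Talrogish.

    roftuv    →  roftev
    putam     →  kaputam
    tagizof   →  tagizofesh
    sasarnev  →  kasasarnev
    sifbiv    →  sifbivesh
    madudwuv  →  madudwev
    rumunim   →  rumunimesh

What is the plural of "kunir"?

kuniresh

sasarnev and roftuv both end in -v yet inflect differently (kasasarnev, roftev), so the final letter is not what conditions the rule; the last vowel is.
"kunir" has last vowel 'i'. The stems whose last vowel is 'i' (sifbiv → sifbivesh, rumunim → rumunimesh) add -esh.
So kunir → kuniresh.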